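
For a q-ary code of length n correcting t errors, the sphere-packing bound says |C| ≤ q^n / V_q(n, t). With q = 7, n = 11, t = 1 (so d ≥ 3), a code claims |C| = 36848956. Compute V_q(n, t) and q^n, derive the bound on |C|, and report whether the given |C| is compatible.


V_q(n, t) = 67, q^n = 1977326743, Hamming bound = 29512339, |C| = 36848956 > bound (violated).

Step 1: Compute V_q(n, t) = Σ_{j=0}^1 C(n, j) (q−1)^j.
  j = 0: C(11,0)·(6)^0 = 1·1 = 1.
  j = 1: C(11,1)·(6)^1 = 11·6 = 66.
  V_q(n, t) = 1 + 66 = 67.
Step 2: q^n = 7^11 = 1977326743.
Step 3: Hamming bound ⌊q^n / V_q(n,t)⌋ = ⌊1977326743/67⌋ = 29512339.
Step 4: Compare |C| = 36848956 to 29512339: violated.
The claimed |C| lies above the Hamming bound, so no 7-ary code of length 11 with d ≥ 3 can have 36848956 codewords.


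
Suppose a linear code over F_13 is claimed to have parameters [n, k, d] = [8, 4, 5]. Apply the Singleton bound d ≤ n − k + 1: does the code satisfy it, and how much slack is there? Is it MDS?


Singleton RHS = n − k + 1 = 5, slack = 0, bound satisfied, MDS.

Singleton bound: d ≤ n − k + 1.
Here n = 8, k = 4, so n − k + 1 = 5.
Given d = 5, check d ≤ 5: YES.
Slack = (n − k + 1) − d = 0.
The code is MDS (slack = 0).
Description: the claimed parameters are [8, 4, 5]_13; such a code would be MDS (meets Singleton bound).


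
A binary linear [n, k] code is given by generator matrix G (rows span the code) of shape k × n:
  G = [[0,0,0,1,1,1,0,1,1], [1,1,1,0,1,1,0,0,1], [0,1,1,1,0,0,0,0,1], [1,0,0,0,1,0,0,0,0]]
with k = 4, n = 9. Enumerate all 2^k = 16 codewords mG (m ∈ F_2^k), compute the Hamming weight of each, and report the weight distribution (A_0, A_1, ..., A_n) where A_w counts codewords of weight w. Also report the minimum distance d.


Weight distribution: A_0 = 1, A_2 = 2, A_3 = 2, A_4 = 3, A_5 = 6, A_6 = 2. Minimum distance d = 2.

Enumerate all 2^4 = 16 messages m ∈ F_2^4.
For each, compute codeword c = mG in F_2^9, then tally its weight.
  m = 0000 → c = 000000000, weight = 0.
  m = 1000 → c = 000111011, weight = 5.
  m = 0100 → c = 111011001, weight = 6.
  m = 1100 → c = 111100010, weight = 5.
  m = 0010 → c = 011100001, weight = 4.
  m = 1010 → c = 011011010, weight = 5.
  m = 0110 → c = 100111000, weight = 4.
  m = 1110 → c = 100000011, weight = 3.
  m = 0001 → c = 100010000, weight = 2.
  m = 1001 → c = 100101011, weight = 5.
  m = 0101 → c = 011001001, weight = 4.
  m = 1101 → c = 011110010, weight = 5.
  m = 0011 → c = 111110001, weight = 6.
  m = 1011 → c = 111001010, weight = 5.
  m = 0111 → c = 000101000, weight = 2.
  m = 1111 → c = 000010011, weight = 3.
Tally weights:
  weight 0: 1 codewords.
  weight 2: 2 codewords.
  weight 3: 2 codewords.
  weight 4: 3 codewords.
  weight 5: 6 codewords.
  weight 6: 2 codewords.
Minimum distance d = smallest w > 0 with A_w > 0 = 2.
Sanity: Σ A_w = 16 = 2^4 = 16 ✓.


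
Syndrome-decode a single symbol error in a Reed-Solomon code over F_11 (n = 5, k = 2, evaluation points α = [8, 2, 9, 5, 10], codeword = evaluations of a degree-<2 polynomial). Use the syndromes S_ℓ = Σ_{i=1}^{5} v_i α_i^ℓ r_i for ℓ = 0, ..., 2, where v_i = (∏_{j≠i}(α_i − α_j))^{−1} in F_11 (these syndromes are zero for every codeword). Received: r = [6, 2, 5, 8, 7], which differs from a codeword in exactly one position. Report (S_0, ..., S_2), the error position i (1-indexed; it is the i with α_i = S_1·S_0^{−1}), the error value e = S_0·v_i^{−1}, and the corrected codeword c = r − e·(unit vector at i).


S = (1, 8, 9), error at position 1, error magnitude e = 3, c = [3, 2, 5, 8, 7].

Step 1: column multipliers v_i = (∏_{j≠i}(α_i − α_j))^{−1} mod 11.
  i = 1 (α = 8): (8−2)(8−9)(8−5)(8−10) = 6·(−1)·3·(−2) = 36 ≡ 3, so v_1 = 3^{−1} = 4 (mod 11).
  i = 2 (α = 2): (2−8)(2−9)(2−5)(2−10) = (−6)·(−7)·(−3)·(−8) = 1008 ≡ 7, so v_2 = 7^{−1} = 8 (mod 11).
  i = 3 (α = 9): (9−8)(9−2)(9−5)(9−10) = 1·7·4·(−1) = −28 ≡ 5, so v_3 = 5^{−1} = 9 (mod 11).
  i = 4 (α = 5): (5−8)(5−2)(5−9)(5−10) = (−3)·3·(−4)·(−5) = −180 ≡ 7, so v_4 = 7^{−1} = 8 (mod 11).
  i = 5 (α = 10): (10−8)(10−2)(10−9)(10−5) = 2·8·1·5 = 80 ≡ 3, so v_5 = 3^{−1} = 4 (mod 11).
  v = [4, 8, 9, 8, 4].
Step 2: syndromes of r = [6, 2, 5, 8, 7] (all sums mod 11).
  S_0 = Σ v_i r_i = 4·6 + 8·2 + 9·5 + 8·8 + 4·7 = 177 ≡ 1.
  S_1 = Σ v_i α_i r_i = 4·8·6 + 8·2·2 + 9·9·5 + 8·5·8 + 4·10·7 = 1229 ≡ 8.
  α_i^2 mod 11 = [9, 4, 4, 3, 1].
  S_2 = Σ v_i α_i^2 r_i = 4·9·6 + 8·4·2 + 9·4·5 + 8·3·8 + 4·1·7 = 680 ≡ 9.
  S = (1, 8, 9) ≠ 0, so r is not a codeword (an error is present).
Step 3: locate the error. For a single error e at position i, S_ℓ = v_i·e·α_i^ℓ, so α_err = S_1/S_0.
  S_0^{−1} = 1^{−1} = 1 (mod 11), so α_err = 8·1 = 8 ≡ 8 = α_1. Error position i = 1.
  Consistency check: S_2/S_1 = 9·7 = 63 ≡ 8 = α_err ✓ (single-error assumption holds).
Step 4: error magnitude e = S_0/v_1 = S_0·∏_{j≠1}(α_1 − α_j) = 1·3 = 3 ≡ 3 (mod 11).
Step 5: correct position 1: c_1 = r_1 − e = 6 − 3 ≡ 3 (mod 11). Hence c = [3, 2, 5, 8, 7].
  Check: interpolating c through the α_i gives m(x) = 9 + 2·x (degree < 2) with m(α_i) = c_i for every i, so c is indeed a codeword.


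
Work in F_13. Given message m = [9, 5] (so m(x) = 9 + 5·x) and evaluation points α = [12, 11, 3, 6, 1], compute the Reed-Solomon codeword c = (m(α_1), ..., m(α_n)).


c = [4, 12, 11, 0, 1]

Message polynomial: m(x) = 9 + 5·x (mod 13).
For each evaluation point α_i, compute m(α_i) mod 13:
  α_1 = 12: Horner steps 5 → 4, so m(12) = 4.
  α_2 = 11: Horner steps 5 → 12, so m(11) = 12.
  α_3 = 3: Horner steps 5 → 11, so m(3) = 11.
  α_4 = 6: Horner steps 5 → 0, so m(6) = 0.
  α_5 = 1: Horner steps 5 → 1, so m(1) = 1.
Codeword c = [4, 12, 11, 0, 1] ∈ F_13^5.


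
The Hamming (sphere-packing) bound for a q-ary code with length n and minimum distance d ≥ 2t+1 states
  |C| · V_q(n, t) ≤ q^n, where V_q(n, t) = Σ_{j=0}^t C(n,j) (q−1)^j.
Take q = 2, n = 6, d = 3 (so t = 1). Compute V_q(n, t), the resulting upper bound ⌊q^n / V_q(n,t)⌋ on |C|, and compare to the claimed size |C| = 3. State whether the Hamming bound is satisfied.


V_q(n, t) = 7, q^n = 64, Hamming bound = 9, |C| = 3 ≤ bound (satisfied).

Step 1: Compute V_q(n, t) = Σ_{j=0}^1 C(n, j) (q−1)^j.
  j = 0: C(6,0)·(1)^0 = 1·1 = 1.
  j = 1: C(6,1)·(1)^1 = 6·1 = 6.
  V_q(n, t) = 1 + 6 = 7.
Step 2: q^n = 2^6 = 64.
Step 3: Hamming bound ⌊q^n / V_q(n,t)⌋ = ⌊64/7⌋ = 9.
Step 4: Compare |C| = 3 to 9: satisfied.
The claimed |C| lies below the Hamming bound.


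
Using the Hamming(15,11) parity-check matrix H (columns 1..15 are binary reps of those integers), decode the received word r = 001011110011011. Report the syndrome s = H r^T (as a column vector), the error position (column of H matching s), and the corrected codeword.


s = (1, 0, 0, 1)^T, error position = 9, corrected codeword c = 001011111011011

Compute s = H r^T mod 2 one row at a time:
  s_1 = 1 + 0 + 0 + 1 + 1 + 0 + 1 + 1 = 5 ≡ 1 (mod 2).
  s_2 = 0 + 1 + 1 + 1 + 1 + 0 + 1 + 1 = 6 ≡ 0 (mod 2).
  s_3 = 0 + 1 + 1 + 1 + 0 + 1 + 1 + 1 = 6 ≡ 0 (mod 2).
  s_4 = 0 + 1 + 1 + 1 + 0 + 1 + 0 + 1 = 5 ≡ 1 (mod 2).
s = (1, 0, 0, 1)^T — this equals column 9 of H (binary 1001), so error is at position 9.
Correct: flip bit 9 of r = 001011110011011 to get c = 001011111011011.


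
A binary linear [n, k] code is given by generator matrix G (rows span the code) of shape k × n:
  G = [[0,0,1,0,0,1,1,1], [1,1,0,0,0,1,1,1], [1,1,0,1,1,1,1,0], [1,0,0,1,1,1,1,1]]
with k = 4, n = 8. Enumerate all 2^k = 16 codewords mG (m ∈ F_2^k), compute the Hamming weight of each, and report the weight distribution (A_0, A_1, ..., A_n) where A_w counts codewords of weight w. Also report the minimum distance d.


Weight distribution: A_0 = 1, A_2 = 1, A_3 = 5, A_4 = 3, A_5 = 2, A_6 = 3, A_7 = 1. Minimum distance d = 2.

Enumerate all 2^4 = 16 messages m ∈ F_2^4.
For each, compute codeword c = mG in F_2^8, then tally its weight.
  m = 0000 → c = 00000000, weight = 0.
  m = 1000 → c = 00100111, weight = 4.
  m = 0100 → c = 11000111, weight = 5.
  m = 1100 → c = 11100000, weight = 3.
  m = 0010 → c = 11011110, weight = 6.
  m = 1010 → c = 11111001, weight = 6.
  m = 0110 → c = 00011001, weight = 3.
  m = 1110 → c = 00111110, weight = 5.
  m = 0001 → c = 10011111, weight = 6.
  m = 1001 → c = 10111000, weight = 4.
  m = 0101 → c = 01011000, weight = 3.
  m = 1101 → c = 01111111, weight = 7.
  m = 0011 → c = 01000001, weight = 2.
  m = 1011 → c = 01100110, weight = 4.
  m = 0111 → c = 10000110, weight = 3.
  m = 1111 → c = 10100001, weight = 3.
Tally weights:
  weight 0: 1 codewords.
  weight 2: 1 codewords.
  weight 3: 5 codewords.
  weight 4: 3 codewords.
  weight 5: 2 codewords.
  weight 6: 3 codewords.
  weight 7: 1 codewords.
Minimum distance d = smallest w > 0 with A_w > 0 = 2.
Sanity: Σ A_w = 16 = 2^4 = 16 ✓.


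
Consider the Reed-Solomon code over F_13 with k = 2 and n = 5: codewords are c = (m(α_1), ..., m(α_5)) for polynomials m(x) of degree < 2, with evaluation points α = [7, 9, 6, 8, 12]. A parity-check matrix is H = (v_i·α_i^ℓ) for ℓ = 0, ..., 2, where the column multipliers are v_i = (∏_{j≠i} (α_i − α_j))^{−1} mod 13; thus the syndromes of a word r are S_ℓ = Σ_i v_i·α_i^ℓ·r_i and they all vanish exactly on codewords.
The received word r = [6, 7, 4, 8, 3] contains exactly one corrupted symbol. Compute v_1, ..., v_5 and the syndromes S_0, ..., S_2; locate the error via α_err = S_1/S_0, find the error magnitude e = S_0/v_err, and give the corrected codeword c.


S = (11, 8, 7), error at position 2, error magnitude e = 10, c = [6, 10, 4, 8, 3].

Step 1: column multipliers v_i = (∏_{j≠i}(α_i − α_j))^{−1} mod 13.
  i = 1 (α = 7): (7−9)(7−6)(7−8)(7−12) = (−2)·1·(−1)·(−5) = −10 ≡ 3, so v_1 = 3^{−1} = 9 (mod 13).
  i = 2 (α = 9): (9−7)(9−6)(9−8)(9−12) = 2·3·1·(−3) = −18 ≡ 8, so v_2 = 8^{−1} = 5 (mod 13).
  i = 3 (α = 6): (6−7)(6−9)(6−8)(6−12) = (−1)·(−3)·(−2)·(−6) = 36 ≡ 10, so v_3 = 10^{−1} = 4 (mod 13).
  i = 4 (α = 8): (8−7)(8−9)(8−6)(8−12) = 1·(−1)·2·(−4) = 8 ≡ 8, so v_4 = 8^{−1} = 5 (mod 13).
  i = 5 (α = 12): (12−7)(12−9)(12−6)(12−8) = 5·3·6·4 = 360 ≡ 9, so v_5 = 9^{−1} = 3 (mod 13).
  v = [9, 5, 4, 5, 3].
Step 2: syndromes of r = [6, 7, 4, 8, 3] (all sums mod 13).
  S_0 = Σ v_i r_i = 9·6 + 5·7 + 4·4 + 5·8 + 3·3 = 154 ≡ 11.
  S_1 = Σ v_i α_i r_i = 9·7·6 + 5·9·7 + 4·6·4 + 5·8·8 + 3·12·3 = 1217 ≡ 8.
  α_i^2 mod 13 = [10, 3, 10, 12, 1].
  S_2 = Σ v_i α_i^2 r_i = 9·10·6 + 5·3·7 + 4·10·4 + 5·12·8 + 3·1·3 = 1294 ≡ 7.
  S = (11, 8, 7) ≠ 0, so r is not a codeword (an error is present).
Step 3: locate the error. For a single error e at position i, S_ℓ = v_i·e·α_i^ℓ, so α_err = S_1/S_0.
  S_0^{−1} = 11^{−1} = 6 (mod 13), so α_err = 8·6 = 48 ≡ 9 = α_2. Error position i = 2.
  Consistency check: S_2/S_1 = 7·5 = 35 ≡ 9 = α_err ✓ (single-error assumption holds).
Step 4: error magnitude e = S_0/v_2 = S_0·∏_{j≠2}(α_2 − α_j) = 11·8 = 88 ≡ 10 (mod 13).
Step 5: correct position 2: c_2 = r_2 − e = 7 − 10 ≡ 10 (mod 13). Hence c = [6, 10, 4, 8, 3].
  Check: interpolating c through the α_i gives m(x) = 5 + 2·x (degree < 2) with m(α_i) = c_i for every i, so c is indeed a codeword.


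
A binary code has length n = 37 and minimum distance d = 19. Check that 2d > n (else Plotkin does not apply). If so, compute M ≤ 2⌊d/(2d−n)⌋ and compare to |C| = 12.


Plotkin bound M ≤ 38; given |C| = 12 ≤ bound (satisfied).

Check applicability: 2d = 38, n = 37.
2d − n = 1 > 0, so Plotkin applies.
Compute d/(2d−n) = 19/1 ≈ 19.0000.
⌊d/(2d−n)⌋ = 19.
Plotkin bound: M ≤ 2·19 = 38.
Given |C| = 12, check: satisfied.
This |C| is below the Plotkin bound.


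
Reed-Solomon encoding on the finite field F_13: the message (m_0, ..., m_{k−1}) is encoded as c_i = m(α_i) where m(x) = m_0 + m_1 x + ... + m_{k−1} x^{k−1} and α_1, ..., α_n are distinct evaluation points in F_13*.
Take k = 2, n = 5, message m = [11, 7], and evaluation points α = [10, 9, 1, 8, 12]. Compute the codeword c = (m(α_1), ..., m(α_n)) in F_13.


c = [3, 9, 5, 2, 4]

Message polynomial: m(x) = 11 + 7·x (mod 13).
For each evaluation point α_i, compute m(α_i) mod 13:
  α_1 = 10: Horner steps 7 → 3, so m(10) = 3.
  α_2 = 9: Horner steps 7 → 9, so m(9) = 9.
  α_3 = 1: Horner steps 7 → 5, so m(1) = 5.
  α_4 = 8: Horner steps 7 → 2, so m(8) = 2.
  α_5 = 12: Horner steps 7 → 4, so m(12) = 4.
Codeword c = [3, 9, 5, 2, 4] ∈ F_13^5.


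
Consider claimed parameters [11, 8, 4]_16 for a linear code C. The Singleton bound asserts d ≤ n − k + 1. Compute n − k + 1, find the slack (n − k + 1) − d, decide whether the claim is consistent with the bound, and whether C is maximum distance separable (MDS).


Singleton RHS = n − k + 1 = 4, slack = 0, bound satisfied, MDS.

Singleton bound: d ≤ n − k + 1.
Here n = 11, k = 8, so n − k + 1 = 4.
Given d = 4, check d ≤ 4: YES.
Slack = (n − k + 1) − d = 0.
The code is MDS (slack = 0).
Description: the claimed parameters are [11, 8, 4]_16; such a code would be MDS (meets Singleton bound).


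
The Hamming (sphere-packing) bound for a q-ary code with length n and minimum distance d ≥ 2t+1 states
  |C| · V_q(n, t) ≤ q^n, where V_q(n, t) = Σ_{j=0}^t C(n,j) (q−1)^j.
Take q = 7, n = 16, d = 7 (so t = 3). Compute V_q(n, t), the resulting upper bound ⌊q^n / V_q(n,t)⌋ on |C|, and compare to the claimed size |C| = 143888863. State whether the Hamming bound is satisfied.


V_q(n, t) = 125377, q^n = 33232930569601, Hamming bound = 265064011, |C| = 143888863 ≤ bound (satisfied).

Step 1: Compute V_q(n, t) = Σ_{j=0}^3 C(n, j) (q−1)^j.
  j = 0: C(16,0)·(6)^0 = 1·1 = 1.
  j = 1: C(16,1)·(6)^1 = 16·6 = 96.
  j = 2: C(16,2)·(6)^2 = 120·36 = 4320.
  j = 3: C(16,3)·(6)^3 = 560·216 = 120960.
  V_q(n, t) = 1 + 96 + 4320 + 120960 = 125377.
Step 2: q^n = 7^16 = 33232930569601.
Step 3: Hamming bound ⌊q^n / V_q(n,t)⌋ = ⌊33232930569601/125377⌋ = 265064011.
Step 4: Compare |C| = 143888863 to 265064011: satisfied.
The claimed |C| lies below the Hamming bound.


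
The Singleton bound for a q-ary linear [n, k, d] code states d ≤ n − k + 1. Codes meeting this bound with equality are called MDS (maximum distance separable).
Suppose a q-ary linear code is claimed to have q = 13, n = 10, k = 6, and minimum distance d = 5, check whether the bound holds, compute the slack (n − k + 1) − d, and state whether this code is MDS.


Singleton RHS = n − k + 1 = 5, slack = 0, bound satisfied, MDS.

Singleton bound: d ≤ n − k + 1.
Here n = 10, k = 6, so n − k + 1 = 5.
Given d = 5, check d ≤ 5: YES.
Slack = (n − k + 1) − d = 0.
The code is MDS (slack = 0).
Description: the claimed parameters are [10, 6, 5]_13; such a code would be MDS (meets Singleton bound).


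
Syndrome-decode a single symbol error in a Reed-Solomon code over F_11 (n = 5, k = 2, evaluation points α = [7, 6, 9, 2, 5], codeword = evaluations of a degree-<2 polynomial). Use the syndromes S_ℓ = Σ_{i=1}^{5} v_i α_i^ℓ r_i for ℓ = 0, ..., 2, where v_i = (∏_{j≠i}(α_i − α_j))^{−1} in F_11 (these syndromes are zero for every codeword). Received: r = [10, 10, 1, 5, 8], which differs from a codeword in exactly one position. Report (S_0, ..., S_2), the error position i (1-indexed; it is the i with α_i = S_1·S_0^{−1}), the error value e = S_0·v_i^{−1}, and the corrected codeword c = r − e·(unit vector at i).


S = (1, 6, 3), error at position 2, error magnitude e = 1, c = [10, 9, 1, 5, 8].

Step 1: column multipliers v_i = (∏_{j≠i}(α_i − α_j))^{−1} mod 11.
  i = 1 (α = 7): (7−6)(7−9)(7−2)(7−5) = 1·(−2)·5·2 = −20 ≡ 2, so v_1 = 2^{−1} = 6 (mod 11).
  i = 2 (α = 6): (6−7)(6−9)(6−2)(6−5) = (−1)·(−3)·4·1 = 12 ≡ 1, so v_2 = 1^{−1} = 1 (mod 11).
  i = 3 (α = 9): (9−7)(9−6)(9−2)(9−5) = 2·3·7·4 = 168 ≡ 3, so v_3 = 3^{−1} = 4 (mod 11).
  i = 4 (α = 2): (2−7)(2−6)(2−9)(2−5) = (−5)·(−4)·(−7)·(−3) = 420 ≡ 2, so v_4 = 2^{−1} = 6 (mod 11).
  i = 5 (α = 5): (5−7)(5−6)(5−9)(5−2) = (−2)·(−1)·(−4)·3 = −24 ≡ 9, so v_5 = 9^{−1} = 5 (mod 11).
  v = [6, 1, 4, 6, 5].
Step 2: syndromes of r = [10, 10, 1, 5, 8] (all sums mod 11).
  S_0 = Σ v_i r_i = 6·10 + 1·10 + 4·1 + 6·5 + 5·8 = 144 ≡ 1.
  S_1 = Σ v_i α_i r_i = 6·7·10 + 1·6·10 + 4·9·1 + 6·2·5 + 5·5·8 = 776 ≡ 6.
  α_i^2 mod 11 = [5, 3, 4, 4, 3].
  S_2 = Σ v_i α_i^2 r_i = 6·5·10 + 1·3·10 + 4·4·1 + 6·4·5 + 5·3·8 = 586 ≡ 3.
  S = (1, 6, 3) ≠ 0, so r is not a codeword (an error is present).
Step 3: locate the error. For a single error e at position i, S_ℓ = v_i·e·α_i^ℓ, so α_err = S_1/S_0.
  S_0^{−1} = 1^{−1} = 1 (mod 11), so α_err = 6·1 = 6 ≡ 6 = α_2. Error position i = 2.
  Consistency check: S_2/S_1 = 3·2 = 6 ≡ 6 = α_err ✓ (single-error assumption holds).
Step 4: error magnitude e = S_0/v_2 = S_0·∏_{j≠2}(α_2 − α_j) = 1·1 = 1 ≡ 1 (mod 11).
Step 5: correct position 2: c_2 = r_2 − e = 10 − 1 ≡ 9 (mod 11). Hence c = [10, 9, 1, 5, 8].
  Check: interpolating c through the α_i gives m(x) = 3 + 1·x (degree < 2) with m(α_i) = c_i for every i, so c is indeed a codeword.


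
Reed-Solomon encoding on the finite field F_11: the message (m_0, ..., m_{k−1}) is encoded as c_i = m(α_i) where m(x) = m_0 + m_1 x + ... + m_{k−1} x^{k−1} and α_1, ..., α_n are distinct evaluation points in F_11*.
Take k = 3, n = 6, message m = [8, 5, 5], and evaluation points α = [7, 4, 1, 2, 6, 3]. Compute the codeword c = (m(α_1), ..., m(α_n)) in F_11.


c = [2, 9, 7, 5, 9, 2]

Message polynomial: m(x) = 8 + 5·x + 5·x^2 (mod 11).
For each evaluation point α_i, compute m(α_i) mod 11:
  α_1 = 7: Horner steps 5 → 7 → 2, so m(7) = 2.
  α_2 = 4: Horner steps 5 → 3 → 9, so m(4) = 9.
  α_3 = 1: Horner steps 5 → 10 → 7, so m(1) = 7.
  α_4 = 2: Horner steps 5 → 4 → 5, so m(2) = 5.
  α_5 = 6: Horner steps 5 → 2 → 9, so m(6) = 9.
  α_6 = 3: Horner steps 5 → 9 → 2, so m(3) = 2.
Codeword c = [2, 9, 7, 5, 9, 2] ∈ F_11^6.


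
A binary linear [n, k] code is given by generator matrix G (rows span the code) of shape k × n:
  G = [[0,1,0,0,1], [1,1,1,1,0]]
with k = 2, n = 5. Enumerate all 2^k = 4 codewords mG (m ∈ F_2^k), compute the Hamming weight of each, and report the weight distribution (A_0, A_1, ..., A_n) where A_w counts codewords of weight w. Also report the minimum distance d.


Weight distribution: A_0 = 1, A_2 = 1, A_4 = 2. Minimum distance d = 2.

Enumerate all 2^2 = 4 messages m ∈ F_2^2.
For each, compute codeword c = mG in F_2^5, then tally its weight.
  m = 00 → c = 00000, weight = 0.
  m = 10 → c = 01001, weight = 2.
  m = 01 → c = 11110, weight = 4.
  m = 11 → c = 10111, weight = 4.
Tally weights:
  weight 0: 1 codewords.
  weight 2: 1 codewords.
  weight 4: 2 codewords.
Minimum distance d = smallest w > 0 with A_w > 0 = 2.
Sanity: Σ A_w = 4 = 2^2 = 4 ✓.


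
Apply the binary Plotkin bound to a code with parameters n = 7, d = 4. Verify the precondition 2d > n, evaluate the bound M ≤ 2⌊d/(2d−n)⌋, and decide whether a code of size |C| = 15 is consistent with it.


Plotkin bound M ≤ 8; given |C| = 15 > bound (violated).

Check applicability: 2d = 8, n = 7.
2d − n = 1 > 0, so Plotkin applies.
Compute d/(2d−n) = 4/1 ≈ 4.0000.
⌊d/(2d−n)⌋ = 4.
Plotkin bound: M ≤ 2·4 = 8.
Given |C| = 15, check: VIOLATED.
This |C| is above the Plotkin bound, so no binary code with n = 7, d = 4 and 15 codewords exists.


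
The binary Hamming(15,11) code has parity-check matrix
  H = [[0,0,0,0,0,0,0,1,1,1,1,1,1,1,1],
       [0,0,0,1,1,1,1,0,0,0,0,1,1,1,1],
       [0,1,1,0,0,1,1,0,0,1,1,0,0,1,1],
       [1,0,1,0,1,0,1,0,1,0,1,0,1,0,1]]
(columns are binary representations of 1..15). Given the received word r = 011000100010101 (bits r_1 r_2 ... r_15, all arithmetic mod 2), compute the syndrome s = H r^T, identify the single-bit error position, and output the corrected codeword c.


s = (1, 1, 1, 1)^T, error position = 15, corrected codeword c = 011000100010100

Compute s = H r^T mod 2 one row at a time:
  s_1 = 0 + 0 + 0 + 1 + 0 + 1 + 0 + 1 = 3 ≡ 1 (mod 2).
  s_2 = 0 + 0 + 0 + 1 + 0 + 1 + 0 + 1 = 3 ≡ 1 (mod 2).
  s_3 = 1 + 1 + 0 + 1 + 0 + 1 + 0 + 1 = 5 ≡ 1 (mod 2).
  s_4 = 0 + 1 + 0 + 1 + 0 + 1 + 1 + 1 = 5 ≡ 1 (mod 2).
s = (1, 1, 1, 1)^T — this equals column 15 of H (binary 1111), so error is at position 15.
Correct: flip bit 15 of r = 011000100010101 to get c = 011000100010100.


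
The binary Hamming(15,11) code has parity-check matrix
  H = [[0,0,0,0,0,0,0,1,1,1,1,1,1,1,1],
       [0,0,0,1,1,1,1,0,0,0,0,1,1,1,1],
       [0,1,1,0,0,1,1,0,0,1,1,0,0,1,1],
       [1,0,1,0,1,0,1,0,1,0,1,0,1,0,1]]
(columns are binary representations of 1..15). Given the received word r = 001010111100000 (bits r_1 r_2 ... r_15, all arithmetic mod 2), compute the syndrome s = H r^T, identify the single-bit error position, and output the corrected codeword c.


s = (1, 0, 1, 0)^T, error position = 10, corrected codeword c = 001010111000000

Compute s = H r^T mod 2 one row at a time:
  s_1 = 1 + 1 + 1 + 0 + 0 + 0 + 0 + 0 = 3 ≡ 1 (mod 2).
  s_2 = 0 + 1 + 0 + 1 + 0 + 0 + 0 + 0 = 2 ≡ 0 (mod 2).
  s_3 = 0 + 1 + 0 + 1 + 1 + 0 + 0 + 0 = 3 ≡ 1 (mod 2).
  s_4 = 0 + 1 + 1 + 1 + 1 + 0 + 0 + 0 = 4 ≡ 0 (mod 2).
s = (1, 0, 1, 0)^T — this equals column 10 of H (binary 1010), so error is at position 10.
Correct: flip bit 10 of r = 001010111100000 to get c = 001010111000000.


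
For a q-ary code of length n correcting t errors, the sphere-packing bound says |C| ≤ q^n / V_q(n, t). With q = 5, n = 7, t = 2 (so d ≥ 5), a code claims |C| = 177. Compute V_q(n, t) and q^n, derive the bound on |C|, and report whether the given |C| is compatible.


V_q(n, t) = 365, q^n = 78125, Hamming bound = 214, |C| = 177 ≤ bound (satisfied).

Step 1: Compute V_q(n, t) = Σ_{j=0}^2 C(n, j) (q−1)^j.
  j = 0: C(7,0)·(4)^0 = 1·1 = 1.
  j = 1: C(7,1)·(4)^1 = 7·4 = 28.
  j = 2: C(7,2)·(4)^2 = 21·16 = 336.
  V_q(n, t) = 1 + 28 + 336 = 365.
Step 2: q^n = 5^7 = 78125.
Step 3: Hamming bound ⌊q^n / V_q(n,t)⌋ = ⌊78125/365⌋ = 214.
Step 4: Compare |C| = 177 to 214: satisfied.
The claimed |C| lies below the Hamming bound.


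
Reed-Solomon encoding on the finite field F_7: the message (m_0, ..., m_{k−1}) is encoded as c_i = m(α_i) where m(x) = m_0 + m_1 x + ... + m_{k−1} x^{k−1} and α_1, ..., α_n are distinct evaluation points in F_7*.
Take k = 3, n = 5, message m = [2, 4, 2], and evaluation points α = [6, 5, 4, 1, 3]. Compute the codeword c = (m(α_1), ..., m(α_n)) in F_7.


c = [0, 2, 1, 1, 4]

Message polynomial: m(x) = 2 + 4·x + 2·x^2 (mod 7).
For each evaluation point α_i, compute m(α_i) mod 7:
  α_1 = 6: Horner steps 2 → 2 → 0, so m(6) = 0.
  α_2 = 5: Horner steps 2 → 0 → 2, so m(5) = 2.
  α_3 = 4: Horner steps 2 → 5 → 1, so m(4) = 1.
  α_4 = 1: Horner steps 2 → 6 → 1, so m(1) = 1.
  α_5 = 3: Horner steps 2 → 3 → 4, so m(3) = 4.
Codeword c = [0, 2, 1, 1, 4] ∈ F_7^5.


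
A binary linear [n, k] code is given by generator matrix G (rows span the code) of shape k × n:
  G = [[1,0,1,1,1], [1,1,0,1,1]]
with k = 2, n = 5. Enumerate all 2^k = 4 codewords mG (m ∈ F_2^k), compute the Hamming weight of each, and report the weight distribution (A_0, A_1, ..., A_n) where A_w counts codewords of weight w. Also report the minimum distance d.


Weight distribution: A_0 = 1, A_2 = 1, A_4 = 2. Minimum distance d = 2.

Enumerate all 2^2 = 4 messages m ∈ F_2^2.
For each, compute codeword c = mG in F_2^5, then tally its weight.
  m = 00 → c = 00000, weight = 0.
  m = 10 → c = 10111, weight = 4.
  m = 01 → c = 11011, weight = 4.
  m = 11 → c = 01100, weight = 2.
Tally weights:
  weight 0: 1 codewords.
  weight 2: 1 codewords.
  weight 4: 2 codewords.
Minimum distance d = smallest w > 0 with A_w > 0 = 2.
Sanity: Σ A_w = 4 = 2^2 = 4 ✓.


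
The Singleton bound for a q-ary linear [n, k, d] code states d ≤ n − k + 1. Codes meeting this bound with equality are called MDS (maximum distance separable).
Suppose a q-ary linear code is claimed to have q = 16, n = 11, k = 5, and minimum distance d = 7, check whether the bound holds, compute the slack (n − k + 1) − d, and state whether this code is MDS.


Singleton RHS = n − k + 1 = 7, slack = 0, bound satisfied, MDS.

Singleton bound: d ≤ n − k + 1.
Here n = 11, k = 5, so n − k + 1 = 7.
Given d = 7, check d ≤ 7: YES.
Slack = (n − k + 1) − d = 0.
The code is MDS (slack = 0).
Description: the claimed parameters are [11, 5, 7]_16; such a code would be MDS (meets Singleton bound).


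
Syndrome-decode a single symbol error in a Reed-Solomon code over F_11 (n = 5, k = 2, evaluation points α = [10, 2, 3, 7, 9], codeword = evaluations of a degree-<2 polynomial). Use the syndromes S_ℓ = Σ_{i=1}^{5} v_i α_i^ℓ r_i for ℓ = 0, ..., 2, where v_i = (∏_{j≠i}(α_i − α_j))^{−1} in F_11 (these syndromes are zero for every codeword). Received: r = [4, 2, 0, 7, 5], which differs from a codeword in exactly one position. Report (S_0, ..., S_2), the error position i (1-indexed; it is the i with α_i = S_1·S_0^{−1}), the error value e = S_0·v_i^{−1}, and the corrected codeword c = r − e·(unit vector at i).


S = (9, 7, 3), error at position 2, error magnitude e = 1, c = [4, 1, 0, 7, 5].

Step 1: column multipliers v_i = (∏_{j≠i}(α_i − α_j))^{−1} mod 11.
  i = 1 (α = 10): (10−2)(10−3)(10−7)(10−9) = 8·7·3·1 = 168 ≡ 3, so v_1 = 3^{−1} = 4 (mod 11).
  i = 2 (α = 2): (2−10)(2−3)(2−7)(2−9) = (−8)·(−1)·(−5)·(−7) = 280 ≡ 5, so v_2 = 5^{−1} = 9 (mod 11).
  i = 3 (α = 3): (3−10)(3−2)(3−7)(3−9) = (−7)·1·(−4)·(−6) = −168 ≡ 8, so v_3 = 8^{−1} = 7 (mod 11).
  i = 4 (α = 7): (7−10)(7−2)(7−3)(7−9) = (−3)·5·4·(−2) = 120 ≡ 10, so v_4 = 10^{−1} = 10 (mod 11).
  i = 5 (α = 9): (9−10)(9−2)(9−3)(9−7) = (−1)·7·6·2 = −84 ≡ 4, so v_5 = 4^{−1} = 3 (mod 11).
  v = [4, 9, 7, 10, 3].
Step 2: syndromes of r = [4, 2, 0, 7, 5] (all sums mod 11).
  S_0 = Σ v_i r_i = 4·4 + 9·2 + 7·0 + 10·7 + 3·5 = 119 ≡ 9.
  S_1 = Σ v_i α_i r_i = 4·10·4 + 9·2·2 + 7·3·0 + 10·7·7 + 3·9·5 = 821 ≡ 7.
  α_i^2 mod 11 = [1, 4, 9, 5, 4].
  S_2 = Σ v_i α_i^2 r_i = 4·1·4 + 9·4·2 + 7·9·0 + 10·5·7 + 3·4·5 = 498 ≡ 3.
  S = (9, 7, 3) ≠ 0, so r is not a codeword (an error is present).
Step 3: locate the error. For a single error e at position i, S_ℓ = v_i·e·α_i^ℓ, so α_err = S_1/S_0.
  S_0^{−1} = 9^{−1} = 5 (mod 11), so α_err = 7·5 = 35 ≡ 2 = α_2. Error position i = 2.
  Consistency check: S_2/S_1 = 3·8 = 24 ≡ 2 = α_err ✓ (single-error assumption holds).
Step 4: error magnitude e = S_0/v_2 = S_0·∏_{j≠2}(α_2 − α_j) = 9·5 = 45 ≡ 1 (mod 11).
Step 5: correct position 2: c_2 = r_2 − e = 2 − 1 ≡ 1 (mod 11). Hence c = [4, 1, 0, 7, 5].
  Check: interpolating c through the α_i gives m(x) = 3 + 10·x (degree < 2) with m(α_i) = c_i for every i, so c is indeed a codeword.


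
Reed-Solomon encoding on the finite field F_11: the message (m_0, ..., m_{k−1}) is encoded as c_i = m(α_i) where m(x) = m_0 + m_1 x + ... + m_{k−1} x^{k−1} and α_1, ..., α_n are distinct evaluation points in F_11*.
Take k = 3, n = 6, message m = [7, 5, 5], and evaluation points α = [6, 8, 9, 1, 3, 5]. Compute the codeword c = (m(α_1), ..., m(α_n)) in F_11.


c = [8, 4, 6, 6, 1, 3]

Message polynomial: m(x) = 7 + 5·x + 5·x^2 (mod 11).
For each evaluation point α_i, compute m(α_i) mod 11:
  α_1 = 6: Horner steps 5 → 2 → 8, so m(6) = 8.
  α_2 = 8: Horner steps 5 → 1 → 4, so m(8) = 4.
  α_3 = 9: Horner steps 5 → 6 → 6, so m(9) = 6.
  α_4 = 1: Horner steps 5 → 10 → 6, so m(1) = 6.
  α_5 = 3: Horner steps 5 → 9 → 1, so m(3) = 1.
  α_6 = 5: Horner steps 5 → 8 → 3, so m(5) = 3.
Codeword c = [8, 4, 6, 6, 1, 3] ∈ F_11^6.


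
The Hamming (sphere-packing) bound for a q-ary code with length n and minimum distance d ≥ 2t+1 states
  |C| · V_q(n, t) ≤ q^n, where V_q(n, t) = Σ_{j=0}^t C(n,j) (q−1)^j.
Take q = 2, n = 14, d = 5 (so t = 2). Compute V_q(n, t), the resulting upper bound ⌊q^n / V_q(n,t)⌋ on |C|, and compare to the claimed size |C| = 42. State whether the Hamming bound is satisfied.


V_q(n, t) = 106, q^n = 16384, Hamming bound = 154, |C| = 42 ≤ bound (satisfied).

Step 1: Compute V_q(n, t) = Σ_{j=0}^2 C(n, j) (q−1)^j.
  j = 0: C(14,0)·(1)^0 = 1·1 = 1.
  j = 1: C(14,1)·(1)^1 = 14·1 = 14.
  j = 2: C(14,2)·(1)^2 = 91·1 = 91.
  V_q(n, t) = 1 + 14 + 91 = 106.
Step 2: q^n = 2^14 = 16384.
Step 3: Hamming bound ⌊q^n / V_q(n,t)⌋ = ⌊16384/106⌋ = 154.
Step 4: Compare |C| = 42 to 154: satisfied.
The claimed |C| lies below the Hamming bound.


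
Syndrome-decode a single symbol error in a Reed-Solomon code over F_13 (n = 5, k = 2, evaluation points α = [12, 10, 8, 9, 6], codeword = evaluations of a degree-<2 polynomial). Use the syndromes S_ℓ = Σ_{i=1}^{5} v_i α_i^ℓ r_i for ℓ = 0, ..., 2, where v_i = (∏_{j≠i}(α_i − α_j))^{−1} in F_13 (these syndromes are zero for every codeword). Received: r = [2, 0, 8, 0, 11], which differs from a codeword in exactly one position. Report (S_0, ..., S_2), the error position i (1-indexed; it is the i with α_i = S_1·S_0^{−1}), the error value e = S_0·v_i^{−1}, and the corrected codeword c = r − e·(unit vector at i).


S = (6, 8, 2), error at position 2, error magnitude e = 8, c = [2, 5, 8, 0, 11].

Step 1: column multipliers v_i = (∏_{j≠i}(α_i − α_j))^{−1} mod 13.
  i = 1 (α = 12): (12−10)(12−8)(12−9)(12−6) = 2·4·3·6 = 144 ≡ 1, so v_1 = 1^{−1} = 1 (mod 13).
  i = 2 (α = 10): (10−12)(10−8)(10−9)(10−6) = (−2)·2·1·4 = −16 ≡ 10, so v_2 = 10^{−1} = 4 (mod 13).
  i = 3 (α = 8): (8−12)(8−10)(8−9)(8−6) = (−4)·(−2)·(−1)·2 = −16 ≡ 10, so v_3 = 10^{−1} = 4 (mod 13).
  i = 4 (α = 9): (9−12)(9−10)(9−8)(9−6) = (−3)·(−1)·1·3 = 9 ≡ 9, so v_4 = 9^{−1} = 3 (mod 13).
  i = 5 (α = 6): (6−12)(6−10)(6−8)(6−9) = (−6)·(−4)·(−2)·(−3) = 144 ≡ 1, so v_5 = 1^{−1} = 1 (mod 13).
  v = [1, 4, 4, 3, 1].
Step 2: syndromes of r = [2, 0, 8, 0, 11] (all sums mod 13).
  S_0 = Σ v_i r_i = 1·2 + 4·0 + 4·8 + 3·0 + 1·11 = 45 ≡ 6.
  S_1 = Σ v_i α_i r_i = 1·12·2 + 4·10·0 + 4·8·8 + 3·9·0 + 1·6·11 = 346 ≡ 8.
  α_i^2 mod 13 = [1, 9, 12, 3, 10].
  S_2 = Σ v_i α_i^2 r_i = 1·1·2 + 4·9·0 + 4·12·8 + 3·3·0 + 1·10·11 = 496 ≡ 2.
  S = (6, 8, 2) ≠ 0, so r is not a codeword (an error is present).
Step 3: locate the error. For a single error e at position i, S_ℓ = v_i·e·α_i^ℓ, so α_err = S_1/S_0.
  S_0^{−1} = 6^{−1} = 11 (mod 13), so α_err = 8·11 = 88 ≡ 10 = α_2. Error position i = 2.
  Consistency check: S_2/S_1 = 2·5 = 10 ≡ 10 = α_err ✓ (single-error assumption holds).
Step 4: error magnitude e = S_0/v_2 = S_0·∏_{j≠2}(α_2 − α_j) = 6·10 = 60 ≡ 8 (mod 13).
Step 5: correct position 2: c_2 = r_2 − e = 0 − 8 ≡ 5 (mod 13). Hence c = [2, 5, 8, 0, 11].
  Check: interpolating c through the α_i gives m(x) = 7 + 5·x (degree < 2) with m(α_i) = c_i for every i, so c is indeed a codeword.


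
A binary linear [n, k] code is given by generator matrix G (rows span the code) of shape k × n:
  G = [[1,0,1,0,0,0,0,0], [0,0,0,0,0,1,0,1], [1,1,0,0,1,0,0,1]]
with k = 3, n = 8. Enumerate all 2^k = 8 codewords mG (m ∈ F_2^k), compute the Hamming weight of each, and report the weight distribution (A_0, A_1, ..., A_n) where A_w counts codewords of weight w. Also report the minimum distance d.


Weight distribution: A_0 = 1, A_2 = 2, A_4 = 5. Minimum distance d = 2.

Enumerate all 2^3 = 8 messages m ∈ F_2^3.
For each, compute codeword c = mG in F_2^8, then tally its weight.
  m = 000 → c = 00000000, weight = 0.
  m = 100 → c = 10100000, weight = 2.
  m = 010 → c = 00000101, weight = 2.
  m = 110 → c = 10100101, weight = 4.
  m = 001 → c = 11001001, weight = 4.
  m = 101 → c = 01101001, weight = 4.
  m = 011 → c = 11001100, weight = 4.
  m = 111 → c = 01101100, weight = 4.
Tally weights:
  weight 0: 1 codewords.
  weight 2: 2 codewords.
  weight 4: 5 codewords.
Minimum distance d = smallest w > 0 with A_w > 0 = 2.
Sanity: Σ A_w = 8 = 2^3 = 8 ✓.


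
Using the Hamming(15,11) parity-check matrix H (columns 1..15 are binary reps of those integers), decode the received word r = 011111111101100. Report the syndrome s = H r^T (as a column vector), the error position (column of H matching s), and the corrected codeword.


s = (1, 0, 1, 1)^T, error position = 11, corrected codeword c = 011111111111100

Compute s = H r^T mod 2 one row at a time:
  s_1 = 1 + 1 + 1 + 0 + 1 + 1 + 0 + 0 = 5 ≡ 1 (mod 2).
  s_2 = 1 + 1 + 1 + 1 + 1 + 1 + 0 + 0 = 6 ≡ 0 (mod 2).
  s_3 = 1 + 1 + 1 + 1 + 1 + 0 + 0 + 0 = 5 ≡ 1 (mod 2).
  s_4 = 0 + 1 + 1 + 1 + 1 + 0 + 1 + 0 = 5 ≡ 1 (mod 2).
s = (1, 0, 1, 1)^T — this equals column 11 of H (binary 1011), so error is at position 11.
Correct: flip bit 11 of r = 011111111101100 to get c = 011111111111100.


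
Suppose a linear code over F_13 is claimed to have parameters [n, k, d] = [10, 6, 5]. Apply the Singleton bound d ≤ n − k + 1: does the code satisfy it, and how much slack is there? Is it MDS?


Singleton RHS = n − k + 1 = 5, slack = 0, bound satisfied, MDS.

Singleton bound: d ≤ n − k + 1.
Here n = 10, k = 6, so n − k + 1 = 5.
Given d = 5, check d ≤ 5: YES.
Slack = (n − k + 1) − d = 0.
The code is MDS (slack = 0).
Description: the claimed parameters are [10, 6, 5]_13; such a code would be MDS (meets Singleton bound).


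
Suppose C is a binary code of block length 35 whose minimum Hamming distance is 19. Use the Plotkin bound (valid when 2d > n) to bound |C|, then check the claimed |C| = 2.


Plotkin bound M ≤ 12; given |C| = 2 ≤ bound (satisfied).

Check applicability: 2d = 38, n = 35.
2d − n = 3 > 0, so Plotkin applies.
Compute d/(2d−n) = 19/3 ≈ 6.3333.
⌊d/(2d−n)⌋ = 6.
Plotkin bound: M ≤ 2·6 = 12.
Given |C| = 2, check: satisfied.
This |C| is below the Plotkin bound.


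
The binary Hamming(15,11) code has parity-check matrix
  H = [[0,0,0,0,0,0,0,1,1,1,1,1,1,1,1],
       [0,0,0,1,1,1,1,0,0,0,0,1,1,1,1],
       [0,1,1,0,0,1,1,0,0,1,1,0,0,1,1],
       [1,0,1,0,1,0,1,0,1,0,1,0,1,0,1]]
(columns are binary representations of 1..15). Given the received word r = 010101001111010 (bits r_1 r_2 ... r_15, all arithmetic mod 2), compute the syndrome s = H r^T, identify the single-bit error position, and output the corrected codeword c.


s = (1, 0, 1, 0)^T, error position = 10, corrected codeword c = 010101001011010

Compute s = H r^T mod 2 one row at a time:
  s_1 = 0 + 1 + 1 + 1 + 1 + 0 + 1 + 0 = 5 ≡ 1 (mod 2).
  s_2 = 1 + 0 + 1 + 0 + 1 + 0 + 1 + 0 = 4 ≡ 0 (mod 2).
  s_3 = 1 + 0 + 1 + 0 + 1 + 1 + 1 + 0 = 5 ≡ 1 (mod 2).
  s_4 = 0 + 0 + 0 + 0 + 1 + 1 + 0 + 0 = 2 ≡ 0 (mod 2).
s = (1, 0, 1, 0)^T — this equals column 10 of H (binary 1010), so error is at position 10.
Correct: flip bit 10 of r = 010101001111010 to get c = 010101001011010.


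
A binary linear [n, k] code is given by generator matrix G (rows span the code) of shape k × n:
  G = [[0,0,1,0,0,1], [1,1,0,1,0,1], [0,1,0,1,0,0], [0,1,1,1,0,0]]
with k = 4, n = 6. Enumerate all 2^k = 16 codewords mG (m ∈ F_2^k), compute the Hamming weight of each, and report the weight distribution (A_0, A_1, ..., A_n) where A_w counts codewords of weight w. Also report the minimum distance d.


Weight distribution: A_0 = 1, A_1 = 3, A_2 = 4, A_3 = 4, A_4 = 3, A_5 = 1. Minimum distance d = 1.

Enumerate all 2^4 = 16 messages m ∈ F_2^4.
For each, compute codeword c = mG in F_2^6, then tally its weight.
  m = 0000 → c = 000000, weight = 0.
  m = 1000 → c = 001001, weight = 2.
  m = 0100 → c = 110101, weight = 4.
  m = 1100 → c = 111100, weight = 4.
  m = 0010 → c = 010100, weight = 2.
  m = 1010 → c = 011101, weight = 4.
  m = 0110 → c = 100001, weight = 2.
  m = 1110 → c = 101000, weight = 2.
  m = 0001 → c = 011100, weight = 3.
  m = 1001 → c = 010101, weight = 3.
  m = 0101 → c = 101001, weight = 3.
  m = 1101 → c = 100000, weight = 1.
  m = 0011 → c = 001000, weight = 1.
  m = 1011 → c = 000001, weight = 1.
  m = 0111 → c = 111101, weight = 5.
  m = 1111 → c = 110100, weight = 3.
Tally weights:
  weight 0: 1 codewords.
  weight 1: 3 codewords.
  weight 2: 4 codewords.
  weight 3: 4 codewords.
  weight 4: 3 codewords.
  weight 5: 1 codewords.
Minimum distance d = smallest w > 0 with A_w > 0 = 1.
Sanity: Σ A_w = 16 = 2^4 = 16 ✓.


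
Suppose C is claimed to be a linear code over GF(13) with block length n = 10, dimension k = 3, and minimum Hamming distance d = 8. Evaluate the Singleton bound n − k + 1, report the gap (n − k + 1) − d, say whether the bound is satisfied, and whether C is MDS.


Singleton RHS = n − k + 1 = 8, slack = 0, bound satisfied, MDS.

Singleton bound: d ≤ n − k + 1.
Here n = 10, k = 3, so n − k + 1 = 8.
Given d = 8, check d ≤ 8: YES.
Slack = (n − k + 1) − d = 0.
The code is MDS (slack = 0).
Description: the claimed parameters are [10, 3, 8]_13; such a code would be MDS (meets Singleton bound).


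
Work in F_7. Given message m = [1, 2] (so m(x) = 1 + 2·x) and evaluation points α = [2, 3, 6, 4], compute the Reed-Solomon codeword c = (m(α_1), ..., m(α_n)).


c = [5, 0, 6, 2]

Message polynomial: m(x) = 1 + 2·x (mod 7).
For each evaluation point α_i, compute m(α_i) mod 7:
  α_1 = 2: Horner steps 2 → 5, so m(2) = 5.
  α_2 = 3: Horner steps 2 → 0, so m(3) = 0.
  α_3 = 6: Horner steps 2 → 6, so m(6) = 6.
  α_4 = 4: Horner steps 2 → 2, so m(4) = 2.
Codeword c = [5, 0, 6, 2] ∈ F_7^4.


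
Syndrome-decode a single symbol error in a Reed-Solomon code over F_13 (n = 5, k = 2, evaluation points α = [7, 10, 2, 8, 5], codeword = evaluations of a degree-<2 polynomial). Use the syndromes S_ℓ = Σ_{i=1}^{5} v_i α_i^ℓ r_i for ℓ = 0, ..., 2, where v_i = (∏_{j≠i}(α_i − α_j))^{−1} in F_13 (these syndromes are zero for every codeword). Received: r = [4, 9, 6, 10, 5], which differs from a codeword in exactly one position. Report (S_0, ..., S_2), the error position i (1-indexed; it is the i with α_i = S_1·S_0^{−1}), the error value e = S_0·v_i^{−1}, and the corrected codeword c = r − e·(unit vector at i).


S = (9, 5, 10), error at position 3, error magnitude e = 6, c = [4, 9, 0, 10, 5].

Step 1: column multipliers v_i = (∏_{j≠i}(α_i − α_j))^{−1} mod 13.
  i = 1 (α = 7): (7−10)(7−2)(7−8)(7−5) = (−3)·5·(−1)·2 = 30 ≡ 4, so v_1 = 4^{−1} = 10 (mod 13).
  i = 2 (α = 10): (10−7)(10−2)(10−8)(10−5) = 3·8·2·5 = 240 ≡ 6, so v_2 = 6^{−1} = 11 (mod 13).
  i = 3 (α = 2): (2−7)(2−10)(2−8)(2−5) = (−5)·(−8)·(−6)·(−3) = 720 ≡ 5, so v_3 = 5^{−1} = 8 (mod 13).
  i = 4 (α = 8): (8−7)(8−10)(8−2)(8−5) = 1·(−2)·6·3 = −36 ≡ 3, so v_4 = 3^{−1} = 9 (mod 13).
  i = 5 (α = 5): (5−7)(5−10)(5−2)(5−8) = (−2)·(−5)·3·(−3) = −90 ≡ 1, so v_5 = 1^{−1} = 1 (mod 13).
  v = [10, 11, 8, 9, 1].
Step 2: syndromes of r = [4, 9, 6, 10, 5] (all sums mod 13).
  S_0 = Σ v_i r_i = 10·4 + 11·9 + 8·6 + 9·10 + 1·5 = 282 ≡ 9.
  S_1 = Σ v_i α_i r_i = 10·7·4 + 11·10·9 + 8·2·6 + 9·8·10 + 1·5·5 = 2111 ≡ 5.
  α_i^2 mod 13 = [10, 9, 4, 12, 12].
  S_2 = Σ v_i α_i^2 r_i = 10·10·4 + 11·9·9 + 8·4·6 + 9·12·10 + 1·12·5 = 2623 ≡ 10.
  S = (9, 5, 10) ≠ 0, so r is not a codeword (an error is present).
Step 3: locate the error. For a single error e at position i, S_ℓ = v_i·e·α_i^ℓ, so α_err = S_1/S_0.
  S_0^{−1} = 9^{−1} = 3 (mod 13), so α_err = 5·3 = 15 ≡ 2 = α_3. Error position i = 3.
  Consistency check: S_2/S_1 = 10·8 = 80 ≡ 2 = α_err ✓ (single-error assumption holds).
Step 4: error magnitude e = S_0/v_3 = S_0·∏_{j≠3}(α_3 − α_j) = 9·5 = 45 ≡ 6 (mod 13).
Step 5: correct position 3: c_3 = r_3 − e = 6 − 6 ≡ 0 (mod 13). Hence c = [4, 9, 0, 10, 5].
  Check: interpolating c through the α_i gives m(x) = 1 + 6·x (degree < 2) with m(α_i) = c_i for every i, so c is indeed a codeword.
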